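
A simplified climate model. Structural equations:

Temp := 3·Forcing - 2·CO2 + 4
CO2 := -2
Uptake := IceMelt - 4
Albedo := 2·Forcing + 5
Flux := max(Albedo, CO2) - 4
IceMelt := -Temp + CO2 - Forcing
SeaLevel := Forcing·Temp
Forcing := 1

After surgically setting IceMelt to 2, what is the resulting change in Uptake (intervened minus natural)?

do(IceMelt=2) replaces the equation IceMelt := -Temp + CO2 - Forcing with the constant IceMelt = 2.
Uptake = IceMelt - 4  [with IceMelt=2]  = -2
Without intervention: Temp = 3·Forcing - 2·CO2 + 4  [with Forcing=1, CO2=-2]  = 11; IceMelt = -Temp + CO2 - Forcing  [with Temp=11, CO2=-2, Forcing=1]  = -14; Uptake = IceMelt - 4  [with IceMelt=-14]  = -18.
Change = -2 − (-18) = 16.

16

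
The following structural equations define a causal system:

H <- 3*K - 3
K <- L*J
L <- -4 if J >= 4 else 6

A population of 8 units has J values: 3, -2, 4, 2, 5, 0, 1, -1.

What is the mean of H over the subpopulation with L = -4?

Conditioning on L=-4 selects the 2 unit(s) with J ∈ {4, 5}. Their H values: -51, -63. Mean = -57.

-57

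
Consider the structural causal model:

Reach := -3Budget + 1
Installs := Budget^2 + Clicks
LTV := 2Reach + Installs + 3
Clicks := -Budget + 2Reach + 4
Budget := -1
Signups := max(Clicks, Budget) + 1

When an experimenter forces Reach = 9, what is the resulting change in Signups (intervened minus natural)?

10

do(Reach=9) replaces the equation Reach := -3Budget + 1 with the constant Reach = 9.
Clicks = -Budget + 2Reach + 4  [with Budget=-1, Reach=9]  = 23
Signups = max(Clicks, Budget) + 1  [with Clicks=23, Budget=-1]  = 24
Without intervention: Reach = -3Budget + 1  [with Budget=-1]  = 4; Clicks = -Budget + 2Reach + 4  [with Budget=-1, Reach=4]  = 13; Signups = max(Clicks, Budget) + 1  [with Clicks=13, Budget=-1]  = 14.
Change = 24 − 14 = 10.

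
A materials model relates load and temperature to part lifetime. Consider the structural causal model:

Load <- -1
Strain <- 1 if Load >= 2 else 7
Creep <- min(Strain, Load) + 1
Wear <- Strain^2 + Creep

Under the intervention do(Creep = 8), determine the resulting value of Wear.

The intervention breaks the incoming arrows to Creep: Creep <- min(Strain, Load) + 1 no longer applies, and Creep = 8.
Strain = 1 if Load >= 2 else 7  [with Load=-1]  = 7
Wear = Strain^2 + Creep  [with Strain=7, Creep=8]  = 57

57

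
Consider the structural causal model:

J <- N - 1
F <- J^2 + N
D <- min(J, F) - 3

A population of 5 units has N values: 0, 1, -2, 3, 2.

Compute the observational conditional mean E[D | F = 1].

Conditioning on F=1 selects the 2 unit(s) with N ∈ {0, 1}. Their D values: -4, -3. Mean = -3.5.

-3.5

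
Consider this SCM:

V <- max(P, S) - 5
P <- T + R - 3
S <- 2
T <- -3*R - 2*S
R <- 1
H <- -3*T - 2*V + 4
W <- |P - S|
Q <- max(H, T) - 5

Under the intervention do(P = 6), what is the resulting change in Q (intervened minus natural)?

-8

do(P=6) replaces the equation P <- T + R - 3 with the constant P = 6.
T = -3*R - 2*S  [with R=1, S=2]  = -7
V = max(P, S) - 5  [with P=6, S=2]  = 1
H = -3*T - 2*V + 4  [with T=-7, V=1]  = 23
Q = max(H, T) - 5  [with H=23, T=-7]  = 18
Without intervention: T = -3*R - 2*S  [with R=1, S=2]  = -7; P = T + R - 3  [with T=-7, R=1]  = -9; V = max(P, S) - 5  [with P=-9, S=2]  = -3; H = -3*T - 2*V + 4  [with T=-7, V=-3]  = 31; Q = max(H, T) - 5  [with H=31, T=-7]  = 26.
Change = 18 − 26 = -8.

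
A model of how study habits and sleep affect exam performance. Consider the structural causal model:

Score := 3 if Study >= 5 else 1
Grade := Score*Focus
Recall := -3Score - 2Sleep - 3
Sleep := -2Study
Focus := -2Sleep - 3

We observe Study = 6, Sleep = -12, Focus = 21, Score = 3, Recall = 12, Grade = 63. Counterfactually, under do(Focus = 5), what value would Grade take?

The intervention breaks the incoming arrows to Focus: Focus := -2Sleep - 3 no longer applies, and Focus = 5.
Score = 3 if Study >= 5 else 1  [with Study=6]  = 3
Grade = Score*Focus  [with Score=3, Focus=5]  = 15

15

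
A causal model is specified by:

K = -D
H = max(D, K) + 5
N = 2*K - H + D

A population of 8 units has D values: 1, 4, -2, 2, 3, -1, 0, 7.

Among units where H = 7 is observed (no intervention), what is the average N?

-7

Conditioning on H=7 selects the 2 unit(s) with D ∈ {-2, 2}. Their N values: -5, -9. Mean = -7.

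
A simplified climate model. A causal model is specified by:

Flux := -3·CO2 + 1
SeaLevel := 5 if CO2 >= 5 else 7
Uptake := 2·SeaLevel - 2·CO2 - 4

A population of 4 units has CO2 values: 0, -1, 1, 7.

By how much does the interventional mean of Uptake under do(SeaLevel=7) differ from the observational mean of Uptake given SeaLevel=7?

-3.5

do(SeaLevel=7) breaks SeaLevel's dependence on CO2. With SeaLevel=7 fixed, Uptake across the units is 10, 12, 8, -4, mean 6.5.
Observing SeaLevel=7 restricts to units where SeaLevel's equation naturally yields 7: CO2 ∈ {0, -1, 1}. In that subpopulation Uptake = 10, 12, 8, mean 10.
Difference = 6.5 − 10 = -3.5.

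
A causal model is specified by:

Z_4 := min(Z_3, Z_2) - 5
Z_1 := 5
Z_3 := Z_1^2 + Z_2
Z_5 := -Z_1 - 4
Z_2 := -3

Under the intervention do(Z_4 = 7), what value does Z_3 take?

Under do(Z_4=7), the mechanism Z_4 := min(Z_3, Z_2) - 5 is discarded; Z_4 is fixed at 7.
Since Z_3 is not a descendant of the intervened variable, it is unaffected.
Z_3 = Z_1^2 + Z_2  [with Z_1=5, Z_2=-3]  = 22

22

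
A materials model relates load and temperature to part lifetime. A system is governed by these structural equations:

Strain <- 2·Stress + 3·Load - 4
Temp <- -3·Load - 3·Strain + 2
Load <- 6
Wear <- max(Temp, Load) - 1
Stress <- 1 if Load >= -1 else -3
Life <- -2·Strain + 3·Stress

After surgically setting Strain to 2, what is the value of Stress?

Under do(Strain=2), the mechanism Strain <- 2·Stress + 3·Load - 4 is discarded; Strain is fixed at 2.
Since Stress is not a descendant of the intervened variable, it is unaffected.
Stress = 1 if Load >= -1 else -3  [with Load=6]  = 1

1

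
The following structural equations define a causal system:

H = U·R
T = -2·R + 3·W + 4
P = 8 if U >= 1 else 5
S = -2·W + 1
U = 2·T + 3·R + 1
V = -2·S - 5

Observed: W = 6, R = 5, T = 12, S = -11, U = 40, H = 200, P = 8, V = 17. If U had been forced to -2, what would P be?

Under do(U=-2), the mechanism U = 2·T + 3·R + 1 is discarded; U is fixed at -2.
P = 8 if U >= 1 else 5  [with U=-2]  = 5

5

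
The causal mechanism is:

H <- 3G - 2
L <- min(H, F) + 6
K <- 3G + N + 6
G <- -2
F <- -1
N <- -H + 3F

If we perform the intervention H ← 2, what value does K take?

do(H=2) replaces the equation H <- 3G - 2 with the constant H = 2.
N = -H + 3F  [with H=2, F=-1]  = -5
K = 3G + N + 6  [with G=-2, N=-5]  = -5

-5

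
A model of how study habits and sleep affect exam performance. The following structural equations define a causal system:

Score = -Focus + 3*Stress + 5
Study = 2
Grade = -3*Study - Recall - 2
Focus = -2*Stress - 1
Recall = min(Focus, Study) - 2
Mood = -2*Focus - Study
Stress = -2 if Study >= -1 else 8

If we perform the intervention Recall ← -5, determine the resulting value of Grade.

-3

Intervening sets Recall = -5 and removes its equation (Recall = min(Focus, Study) - 2).
Grade = -3*Study - Recall - 2  [with Study=2, Recall=-5]  = -3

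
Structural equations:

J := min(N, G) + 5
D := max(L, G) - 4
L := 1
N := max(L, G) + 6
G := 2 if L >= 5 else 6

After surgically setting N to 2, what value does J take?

The intervention breaks the incoming arrows to N: N := max(L, G) + 6 no longer applies, and N = 2.
G = 2 if L >= 5 else 6  [with L=1]  = 6
J = min(N, G) + 5  [with N=2, G=6]  = 7

7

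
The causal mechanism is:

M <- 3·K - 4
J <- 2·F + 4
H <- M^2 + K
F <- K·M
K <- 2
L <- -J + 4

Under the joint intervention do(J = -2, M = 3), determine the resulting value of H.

Setting J = -2, M = 3 by intervention discards those variables' equations.
H = M^2 + K  [with M=3, K=2]  = 11

11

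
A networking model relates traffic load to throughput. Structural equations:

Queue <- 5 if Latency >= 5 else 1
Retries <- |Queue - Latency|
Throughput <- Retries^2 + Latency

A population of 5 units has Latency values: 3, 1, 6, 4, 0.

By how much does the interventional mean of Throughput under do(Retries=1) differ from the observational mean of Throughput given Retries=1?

-0.2

do(Retries=1) breaks Retries's dependence on Latency. With Retries=1 fixed, Throughput across the units is 4, 2, 7, 5, 1, mean 3.8.
E[Throughput|Retries=1] averages over only the 2 units with Retries=1 (Latency = 6, 0): Throughput = 7, 1, mean 4.
Difference = 3.8 − 4 = -0.2.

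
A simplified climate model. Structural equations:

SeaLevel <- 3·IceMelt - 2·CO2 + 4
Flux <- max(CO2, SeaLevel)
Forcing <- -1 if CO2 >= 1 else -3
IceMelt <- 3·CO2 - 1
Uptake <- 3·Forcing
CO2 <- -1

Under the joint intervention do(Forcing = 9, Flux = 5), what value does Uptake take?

Setting Forcing = 9, Flux = 5 by intervention discards those variables' equations.
Uptake = 3·Forcing  [with Forcing=9]  = 27

27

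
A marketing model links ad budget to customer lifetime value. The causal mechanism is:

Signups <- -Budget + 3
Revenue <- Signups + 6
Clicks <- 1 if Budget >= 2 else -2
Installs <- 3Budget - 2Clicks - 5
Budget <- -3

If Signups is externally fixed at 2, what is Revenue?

Intervening sets Signups = 2 and removes its equation (Signups <- -Budget + 3).
Revenue = Signups + 6  [with Signups=2]  = 8

8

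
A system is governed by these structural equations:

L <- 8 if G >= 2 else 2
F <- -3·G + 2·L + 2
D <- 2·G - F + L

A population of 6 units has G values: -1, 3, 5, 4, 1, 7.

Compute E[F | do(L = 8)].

do(L=8) breaks L's dependence on G. With L=8 fixed, F across the units is 21, 9, 3, 6, 15, -3, mean 8.5.

8.5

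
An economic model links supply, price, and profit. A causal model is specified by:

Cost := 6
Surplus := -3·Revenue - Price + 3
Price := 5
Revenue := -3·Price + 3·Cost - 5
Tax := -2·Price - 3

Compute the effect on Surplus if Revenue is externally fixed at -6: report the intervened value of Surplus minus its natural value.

do(Revenue=-6) replaces the equation Revenue := -3·Price + 3·Cost - 5 with the constant Revenue = -6.
Surplus = -3·Revenue - Price + 3  [with Revenue=-6, Price=5]  = 16
Without intervention: Revenue = -3·Price + 3·Cost - 5  [with Price=5, Cost=6]  = -2; Surplus = -3·Revenue - Price + 3  [with Revenue=-2, Price=5]  = 4.
Change = 16 − 4 = 12.

12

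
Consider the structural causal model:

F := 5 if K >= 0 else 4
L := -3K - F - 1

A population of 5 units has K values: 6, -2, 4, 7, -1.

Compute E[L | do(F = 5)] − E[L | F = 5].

8.6

Every unit gets F=5 under the intervention. L values become -24, 0, -18, -27, -3; E[L|do(F=5)] = -14.4.
E[L|F=5] averages over only the 3 units with F=5 (K = 6, 4, 7): L = -24, -18, -27, mean -23.
Difference = -14.4 − (-23) = 8.6.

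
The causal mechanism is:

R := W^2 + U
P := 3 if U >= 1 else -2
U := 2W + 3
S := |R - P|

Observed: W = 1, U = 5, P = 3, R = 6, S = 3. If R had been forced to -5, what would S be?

8

Intervening sets R = -5 and removes its equation (R := W^2 + U).
U = 2W + 3  [with W=1]  = 5
P = 3 if U >= 1 else -2  [with U=5]  = 3
S = |R - P|  [with R=-5, P=3]  = 8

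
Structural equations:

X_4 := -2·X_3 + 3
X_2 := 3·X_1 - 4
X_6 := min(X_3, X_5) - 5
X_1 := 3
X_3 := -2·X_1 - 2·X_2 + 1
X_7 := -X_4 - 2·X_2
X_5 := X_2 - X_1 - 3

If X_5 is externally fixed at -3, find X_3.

-15

do(X_5=-3) replaces the equation X_5 := X_2 - X_1 - 3 with the constant X_5 = -3.
X_3 is not downstream of the intervention, so its value is determined by the original equations.
X_2 = 3·X_1 - 4  [with X_1=3]  = 5
X_3 = -2·X_1 - 2·X_2 + 1  [with X_1=3, X_2=5]  = -15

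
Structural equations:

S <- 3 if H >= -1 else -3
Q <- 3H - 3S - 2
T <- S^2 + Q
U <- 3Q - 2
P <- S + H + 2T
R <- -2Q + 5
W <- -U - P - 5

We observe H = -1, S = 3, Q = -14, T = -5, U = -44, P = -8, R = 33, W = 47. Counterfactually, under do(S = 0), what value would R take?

Under do(S=0), the mechanism S <- 3 if H >= -1 else -3 is discarded; S is fixed at 0.
Q = 3H - 3S - 2  [with H=-1, S=0]  = -5
R = -2Q + 5  [with Q=-5]  = 15

15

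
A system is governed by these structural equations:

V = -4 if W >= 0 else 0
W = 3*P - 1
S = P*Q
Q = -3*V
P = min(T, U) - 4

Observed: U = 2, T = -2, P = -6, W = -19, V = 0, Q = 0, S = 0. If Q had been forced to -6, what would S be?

36

Intervening sets Q = -6 and removes its equation (Q = -3*V).
P = min(T, U) - 4  [with T=-2, U=2]  = -6
S = P*Q  [with P=-6, Q=-6]  = 36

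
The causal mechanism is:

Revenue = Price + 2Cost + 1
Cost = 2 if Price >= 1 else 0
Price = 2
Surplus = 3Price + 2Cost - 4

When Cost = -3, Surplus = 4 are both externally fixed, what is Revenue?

The joint intervention fixes Cost = -3, Surplus = 4, removing each variable's own equation.
Revenue = Price + 2Cost + 1  [with Price=2, Cost=-3]  = -3

-3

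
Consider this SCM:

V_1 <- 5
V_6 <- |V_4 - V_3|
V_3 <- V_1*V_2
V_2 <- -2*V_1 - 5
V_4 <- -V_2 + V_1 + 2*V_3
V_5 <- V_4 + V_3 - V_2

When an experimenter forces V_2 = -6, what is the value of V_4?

Under do(V_2=-6), the mechanism V_2 <- -2*V_1 - 5 is discarded; V_2 is fixed at -6.
V_3 = V_1*V_2  [with V_1=5, V_2=-6]  = -30
V_4 = -V_2 + V_1 + 2*V_3  [with V_2=-6, V_1=5, V_3=-30]  = -49

-49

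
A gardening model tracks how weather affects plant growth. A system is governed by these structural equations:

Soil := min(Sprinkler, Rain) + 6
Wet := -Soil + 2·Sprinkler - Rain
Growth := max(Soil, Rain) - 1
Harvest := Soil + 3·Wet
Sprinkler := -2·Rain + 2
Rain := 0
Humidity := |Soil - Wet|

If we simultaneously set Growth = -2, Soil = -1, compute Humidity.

6

The joint intervention fixes Growth = -2, Soil = -1, removing each variable's own equation.
Sprinkler = -2·Rain + 2  [with Rain=0]  = 2
Wet = -Soil + 2·Sprinkler - Rain  [with Soil=-1, Sprinkler=2, Rain=0]  = 5
Humidity = |Soil - Wet|  [with Soil=-1, Wet=5]  = 6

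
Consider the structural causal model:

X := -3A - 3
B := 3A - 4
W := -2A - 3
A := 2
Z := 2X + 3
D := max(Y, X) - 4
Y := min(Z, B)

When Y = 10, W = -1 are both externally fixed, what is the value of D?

6

Setting Y = 10, W = -1 by intervention discards those variables' equations.
X = -3A - 3  [with A=2]  = -9
D = max(Y, X) - 4  [with Y=10, X=-9]  = 6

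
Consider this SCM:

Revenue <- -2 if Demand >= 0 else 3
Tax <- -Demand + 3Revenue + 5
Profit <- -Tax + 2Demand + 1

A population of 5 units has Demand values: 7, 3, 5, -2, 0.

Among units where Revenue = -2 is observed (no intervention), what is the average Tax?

Conditioning on Revenue=-2 selects the 4 unit(s) with Demand ∈ {7, 3, 5, 0}. Their Tax values: -8, -4, -6, -1. Mean = -4.75.

-4.75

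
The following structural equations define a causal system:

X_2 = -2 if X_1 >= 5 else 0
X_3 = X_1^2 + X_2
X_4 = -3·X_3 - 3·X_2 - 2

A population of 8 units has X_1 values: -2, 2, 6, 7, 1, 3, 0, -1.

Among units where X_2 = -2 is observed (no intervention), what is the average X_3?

40.5

E[X_3|X_2=-2] averages over only the 2 units with X_2=-2 (X_1 = 6, 7): X_3 = 34, 47, mean 40.5.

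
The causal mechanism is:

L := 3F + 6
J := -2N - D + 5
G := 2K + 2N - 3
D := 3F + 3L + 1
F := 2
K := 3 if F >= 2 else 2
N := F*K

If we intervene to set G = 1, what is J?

Intervening sets G = 1 and removes its equation (G := 2K + 2N - 3).
Since J is not a descendant of the intervened variable, it is unaffected.
L = 3F + 6  [with F=2]  = 12
D = 3F + 3L + 1  [with F=2, L=12]  = 43
K = 3 if F >= 2 else 2  [with F=2]  = 3
N = F*K  [with F=2, K=3]  = 6
J = -2N - D + 5  [with N=6, D=43]  = -50

-50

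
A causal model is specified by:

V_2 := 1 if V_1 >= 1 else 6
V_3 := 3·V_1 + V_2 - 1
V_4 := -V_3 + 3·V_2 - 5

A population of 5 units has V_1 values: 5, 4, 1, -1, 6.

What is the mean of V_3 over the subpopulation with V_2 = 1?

Conditioning on V_2=1 selects the 4 unit(s) with V_1 ∈ {5, 4, 1, 6}. Their V_3 values: 15, 12, 3, 18. Mean = 12.

12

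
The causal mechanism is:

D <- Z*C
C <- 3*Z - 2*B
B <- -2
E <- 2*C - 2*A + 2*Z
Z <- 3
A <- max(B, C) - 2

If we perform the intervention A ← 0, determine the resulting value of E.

32

The intervention breaks the incoming arrows to A: A <- max(B, C) - 2 no longer applies, and A = 0.
C = 3*Z - 2*B  [with Z=3, B=-2]  = 13
E = 2*C - 2*A + 2*Z  [with C=13, A=0, Z=3]  = 32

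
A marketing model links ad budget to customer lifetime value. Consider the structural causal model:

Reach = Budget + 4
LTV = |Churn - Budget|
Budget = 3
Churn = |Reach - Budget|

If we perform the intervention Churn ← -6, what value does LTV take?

9

The intervention breaks the incoming arrows to Churn: Churn = |Reach - Budget| no longer applies, and Churn = -6.
LTV = |Churn - Budget|  [with Churn=-6, Budget=3]  = 9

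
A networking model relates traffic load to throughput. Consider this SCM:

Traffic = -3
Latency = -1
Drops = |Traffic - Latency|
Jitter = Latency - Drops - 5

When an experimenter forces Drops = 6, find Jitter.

The intervention breaks the incoming arrows to Drops: Drops = |Traffic - Latency| no longer applies, and Drops = 6.
Jitter = Latency - Drops - 5  [with Latency=-1, Drops=6]  = -12

-12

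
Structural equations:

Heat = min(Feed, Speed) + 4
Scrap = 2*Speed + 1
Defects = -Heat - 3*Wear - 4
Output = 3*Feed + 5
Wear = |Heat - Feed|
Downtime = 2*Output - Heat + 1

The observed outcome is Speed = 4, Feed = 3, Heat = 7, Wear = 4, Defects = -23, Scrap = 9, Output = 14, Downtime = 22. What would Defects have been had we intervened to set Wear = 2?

-17

Intervening sets Wear = 2 and removes its equation (Wear = |Heat - Feed|).
Heat = min(Feed, Speed) + 4  [with Feed=3, Speed=4]  = 7
Defects = -Heat - 3*Wear - 4  [with Heat=7, Wear=2]  = -17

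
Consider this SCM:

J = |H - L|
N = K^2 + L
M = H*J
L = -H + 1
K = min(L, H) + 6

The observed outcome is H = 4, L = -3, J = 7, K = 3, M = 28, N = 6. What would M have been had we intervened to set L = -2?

24

do(L=-2) replaces the equation L = -H + 1 with the constant L = -2.
J = |H - L|  [with H=4, L=-2]  = 6
M = H*J  [with H=4, J=6]  = 24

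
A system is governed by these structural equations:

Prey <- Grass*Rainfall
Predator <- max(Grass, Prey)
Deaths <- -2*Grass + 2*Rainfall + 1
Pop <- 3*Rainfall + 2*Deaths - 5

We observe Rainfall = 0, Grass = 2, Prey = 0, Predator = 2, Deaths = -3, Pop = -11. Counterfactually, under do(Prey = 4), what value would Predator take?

The intervention breaks the incoming arrows to Prey: Prey <- Grass*Rainfall no longer applies, and Prey = 4.
Predator = max(Grass, Prey)  [with Grass=2, Prey=4]  = 4

4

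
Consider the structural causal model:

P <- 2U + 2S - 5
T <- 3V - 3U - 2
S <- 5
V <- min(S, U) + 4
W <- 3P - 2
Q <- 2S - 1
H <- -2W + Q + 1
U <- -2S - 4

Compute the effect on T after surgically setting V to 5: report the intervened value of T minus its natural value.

45

The intervention breaks the incoming arrows to V: V <- min(S, U) + 4 no longer applies, and V = 5.
U = -2S - 4  [with S=5]  = -14
T = 3V - 3U - 2  [with V=5, U=-14]  = 55
Without intervention: U = -2S - 4  [with S=5]  = -14; V = min(S, U) + 4  [with S=5, U=-14]  = -10; T = 3V - 3U - 2  [with V=-10, U=-14]  = 10.
Change = 55 − 10 = 45.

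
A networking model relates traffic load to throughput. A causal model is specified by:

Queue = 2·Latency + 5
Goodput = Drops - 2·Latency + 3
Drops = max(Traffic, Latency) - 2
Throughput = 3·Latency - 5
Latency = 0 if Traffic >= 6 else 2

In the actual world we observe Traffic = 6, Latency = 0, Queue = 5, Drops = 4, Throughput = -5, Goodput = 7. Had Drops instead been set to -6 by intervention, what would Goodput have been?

Under do(Drops=-6), the mechanism Drops = max(Traffic, Latency) - 2 is discarded; Drops is fixed at -6.
Latency = 0 if Traffic >= 6 else 2  [with Traffic=6]  = 0
Goodput = Drops - 2·Latency + 3  [with Drops=-6, Latency=0]  = -3

-3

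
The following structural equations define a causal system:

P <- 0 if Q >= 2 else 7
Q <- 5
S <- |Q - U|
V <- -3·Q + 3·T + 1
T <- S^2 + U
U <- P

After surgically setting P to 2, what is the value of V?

19

Under do(P=2), the mechanism P <- 0 if Q >= 2 else 7 is discarded; P is fixed at 2.
U = P  [with P=2]  = 2
S = |Q - U|  [with Q=5, U=2]  = 3
T = S^2 + U  [with S=3, U=2]  = 11
V = -3·Q + 3·T + 1  [with Q=5, T=11]  = 19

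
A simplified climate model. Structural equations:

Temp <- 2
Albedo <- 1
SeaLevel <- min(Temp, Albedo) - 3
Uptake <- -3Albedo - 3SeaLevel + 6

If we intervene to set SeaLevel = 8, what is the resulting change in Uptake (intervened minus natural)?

-30

The intervention breaks the incoming arrows to SeaLevel: SeaLevel <- min(Temp, Albedo) - 3 no longer applies, and SeaLevel = 8.
Uptake = -3Albedo - 3SeaLevel + 6  [with Albedo=1, SeaLevel=8]  = -21
Without intervention: SeaLevel = min(Temp, Albedo) - 3  [with Temp=2, Albedo=1]  = -2; Uptake = -3Albedo - 3SeaLevel + 6  [with Albedo=1, SeaLevel=-2]  = 9.
Change = -21 − 9 = -30.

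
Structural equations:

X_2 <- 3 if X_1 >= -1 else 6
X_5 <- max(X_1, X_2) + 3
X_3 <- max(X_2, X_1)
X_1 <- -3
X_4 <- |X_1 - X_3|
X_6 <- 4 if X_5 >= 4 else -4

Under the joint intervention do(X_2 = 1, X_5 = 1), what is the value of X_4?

The joint intervention fixes X_2 = 1, X_5 = 1, removing each variable's own equation.
X_3 = max(X_2, X_1)  [with X_2=1, X_1=-3]  = 1
X_4 = |X_1 - X_3|  [with X_1=-3, X_3=1]  = 4

4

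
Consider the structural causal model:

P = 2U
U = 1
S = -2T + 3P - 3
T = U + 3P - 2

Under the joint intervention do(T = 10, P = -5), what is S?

-38

The joint intervention fixes T = 10, P = -5, removing each variable's own equation.
S = -2T + 3P - 3  [with T=10, P=-5]  = -38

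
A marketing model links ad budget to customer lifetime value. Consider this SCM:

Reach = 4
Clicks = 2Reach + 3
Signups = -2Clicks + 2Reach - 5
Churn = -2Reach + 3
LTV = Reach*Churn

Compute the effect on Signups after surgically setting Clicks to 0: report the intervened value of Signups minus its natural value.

The intervention breaks the incoming arrows to Clicks: Clicks = 2Reach + 3 no longer applies, and Clicks = 0.
Signups = -2Clicks + 2Reach - 5  [with Clicks=0, Reach=4]  = 3
Without intervention: Clicks = 2Reach + 3  [with Reach=4]  = 11; Signups = -2Clicks + 2Reach - 5  [with Clicks=11, Reach=4]  = -19.
Change = 3 − (-19) = 22.

22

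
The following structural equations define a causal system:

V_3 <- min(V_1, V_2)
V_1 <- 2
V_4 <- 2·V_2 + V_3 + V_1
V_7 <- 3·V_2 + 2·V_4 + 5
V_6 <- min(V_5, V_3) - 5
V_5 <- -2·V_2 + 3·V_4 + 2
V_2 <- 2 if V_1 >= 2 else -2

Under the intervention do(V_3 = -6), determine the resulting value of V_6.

-11

The intervention breaks the incoming arrows to V_3: V_3 <- min(V_1, V_2) no longer applies, and V_3 = -6.
V_2 = 2 if V_1 >= 2 else -2  [with V_1=2]  = 2
V_4 = 2·V_2 + V_3 + V_1  [with V_2=2, V_3=-6, V_1=2]  = 0
V_5 = -2·V_2 + 3·V_4 + 2  [with V_2=2, V_4=0]  = -2
V_6 = min(V_5, V_3) - 5  [with V_5=-2, V_3=-6]  = -11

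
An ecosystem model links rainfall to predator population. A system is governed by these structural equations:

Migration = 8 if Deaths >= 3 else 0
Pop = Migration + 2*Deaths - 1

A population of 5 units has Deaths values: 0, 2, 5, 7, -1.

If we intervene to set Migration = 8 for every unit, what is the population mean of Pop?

12.2

Every unit gets Migration=8 under the intervention. Pop values become 7, 11, 17, 21, 5; E[Pop|do(Migration=8)] = 12.2.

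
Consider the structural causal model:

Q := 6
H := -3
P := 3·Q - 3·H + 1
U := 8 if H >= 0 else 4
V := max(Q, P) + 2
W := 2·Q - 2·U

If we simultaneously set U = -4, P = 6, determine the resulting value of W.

20

The joint intervention fixes U = -4, P = 6, removing each variable's own equation.
W = 2·Q - 2·U  [with Q=6, U=-4]  = 20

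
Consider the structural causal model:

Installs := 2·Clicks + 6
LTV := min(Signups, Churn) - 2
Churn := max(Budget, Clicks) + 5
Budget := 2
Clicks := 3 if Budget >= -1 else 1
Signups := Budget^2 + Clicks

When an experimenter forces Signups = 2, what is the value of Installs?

Under do(Signups=2), the mechanism Signups := Budget^2 + Clicks is discarded; Signups is fixed at 2.
Since Installs is not a descendant of the intervened variable, it is unaffected.
Clicks = 3 if Budget >= -1 else 1  [with Budget=2]  = 3
Installs = 2·Clicks + 6  [with Clicks=3]  = 12

12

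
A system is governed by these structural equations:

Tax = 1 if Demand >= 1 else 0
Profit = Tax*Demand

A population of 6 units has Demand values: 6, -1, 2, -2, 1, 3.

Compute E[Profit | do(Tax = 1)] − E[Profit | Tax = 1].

The intervention sets Tax=1 in all 6 units regardless of Demand. Recomputing Profit per unit gives 6, -1, 2, -2, 1, 3; average 1.5.
Conditioning on Tax=1 selects the 4 unit(s) with Demand ∈ {6, 2, 1, 3}. Their Profit values: 6, 2, 1, 3. Mean = 3.
Difference = 1.5 − 3 = -1.5.

-1.5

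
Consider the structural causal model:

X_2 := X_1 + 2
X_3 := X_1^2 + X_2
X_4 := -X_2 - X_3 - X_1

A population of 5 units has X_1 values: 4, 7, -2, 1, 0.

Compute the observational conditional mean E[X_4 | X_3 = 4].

Observing X_3=4 restricts to units where X_3's equation naturally yields 4: X_1 ∈ {-2, 1}. In that subpopulation X_4 = -2, -8, mean -5.

-5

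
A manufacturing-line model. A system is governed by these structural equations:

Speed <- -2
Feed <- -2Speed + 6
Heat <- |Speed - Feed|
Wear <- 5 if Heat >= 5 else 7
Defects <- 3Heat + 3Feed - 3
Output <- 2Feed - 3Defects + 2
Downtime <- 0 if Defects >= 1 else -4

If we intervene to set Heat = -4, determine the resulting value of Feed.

10

Under do(Heat=-4), the mechanism Heat <- |Speed - Feed| is discarded; Heat is fixed at -4.
Since Feed is not a descendant of the intervened variable, it is unaffected.
Feed = -2Speed + 6  [with Speed=-2]  = 10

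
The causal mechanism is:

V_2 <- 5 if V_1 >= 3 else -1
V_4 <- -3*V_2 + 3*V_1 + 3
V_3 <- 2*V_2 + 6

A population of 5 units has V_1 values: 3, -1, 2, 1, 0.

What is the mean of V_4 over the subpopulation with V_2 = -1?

E[V_4|V_2=-1] averages over only the 4 units with V_2=-1 (V_1 = -1, 2, 1, 0): V_4 = 3, 12, 9, 6, mean 7.5.

7.5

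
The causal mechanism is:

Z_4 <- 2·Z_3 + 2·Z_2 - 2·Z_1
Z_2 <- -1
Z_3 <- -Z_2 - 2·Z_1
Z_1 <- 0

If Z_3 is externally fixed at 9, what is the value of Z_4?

16

The intervention breaks the incoming arrows to Z_3: Z_3 <- -Z_2 - 2·Z_1 no longer applies, and Z_3 = 9.
Z_4 = 2·Z_3 + 2·Z_2 - 2·Z_1  [with Z_3=9, Z_2=-1, Z_1=0]  = 16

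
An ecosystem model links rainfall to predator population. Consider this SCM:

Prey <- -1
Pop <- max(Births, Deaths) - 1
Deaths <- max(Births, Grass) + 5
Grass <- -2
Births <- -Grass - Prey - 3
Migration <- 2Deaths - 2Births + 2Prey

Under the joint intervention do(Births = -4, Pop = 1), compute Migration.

The joint intervention fixes Births = -4, Pop = 1, removing each variable's own equation.
Deaths = max(Births, Grass) + 5  [with Births=-4, Grass=-2]  = 3
Migration = 2Deaths - 2Births + 2Prey  [with Deaths=3, Births=-4, Prey=-1]  = 12

12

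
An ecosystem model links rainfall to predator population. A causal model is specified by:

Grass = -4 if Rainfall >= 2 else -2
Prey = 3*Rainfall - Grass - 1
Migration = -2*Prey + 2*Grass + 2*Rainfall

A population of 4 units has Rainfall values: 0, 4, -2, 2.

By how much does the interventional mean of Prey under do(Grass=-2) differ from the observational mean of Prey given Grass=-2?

Under do(Grass=-2), Grass's equation is replaced by Grass=-2 for every unit. Per-unit Prey: 1, 13, -5, 7. Mean = 4.
E[Prey|Grass=-2] averages over only the 2 units with Grass=-2 (Rainfall = 0, -2): Prey = 1, -5, mean -2.
Difference = 4 − (-2) = 6.

6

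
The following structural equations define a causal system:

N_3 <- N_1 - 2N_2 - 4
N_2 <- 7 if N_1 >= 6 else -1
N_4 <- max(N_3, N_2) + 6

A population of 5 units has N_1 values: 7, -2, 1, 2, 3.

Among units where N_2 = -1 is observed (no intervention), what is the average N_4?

5.75

E[N_4|N_2=-1] averages over only the 4 units with N_2=-1 (N_1 = -2, 1, 2, 3): N_4 = 5, 5, 6, 7, mean 5.75.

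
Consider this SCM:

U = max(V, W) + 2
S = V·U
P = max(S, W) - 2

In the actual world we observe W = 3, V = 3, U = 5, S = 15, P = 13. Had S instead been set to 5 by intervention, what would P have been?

3

Intervening sets S = 5 and removes its equation (S = V·U).
P = max(S, W) - 2  [with S=5, W=3]  = 3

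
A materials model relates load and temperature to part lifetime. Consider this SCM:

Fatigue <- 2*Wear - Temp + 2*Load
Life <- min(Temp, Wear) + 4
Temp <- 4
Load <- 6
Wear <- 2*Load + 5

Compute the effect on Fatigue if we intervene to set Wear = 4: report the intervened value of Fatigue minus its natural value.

The intervention breaks the incoming arrows to Wear: Wear <- 2*Load + 5 no longer applies, and Wear = 4.
Fatigue = 2*Wear - Temp + 2*Load  [with Wear=4, Temp=4, Load=6]  = 16
Without intervention: Wear = 2*Load + 5  [with Load=6]  = 17; Fatigue = 2*Wear - Temp + 2*Load  [with Wear=17, Temp=4, Load=6]  = 42.
Change = 16 − 42 = -26.

-26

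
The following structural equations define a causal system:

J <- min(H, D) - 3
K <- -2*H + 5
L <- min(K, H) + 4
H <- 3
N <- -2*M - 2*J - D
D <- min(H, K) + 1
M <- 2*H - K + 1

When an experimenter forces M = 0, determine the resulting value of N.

6

The intervention breaks the incoming arrows to M: M <- 2*H - K + 1 no longer applies, and M = 0.
K = -2*H + 5  [with H=3]  = -1
D = min(H, K) + 1  [with H=3, K=-1]  = 0
J = min(H, D) - 3  [with H=3, D=0]  = -3
N = -2*M - 2*J - D  [with M=0, J=-3, D=0]  = 6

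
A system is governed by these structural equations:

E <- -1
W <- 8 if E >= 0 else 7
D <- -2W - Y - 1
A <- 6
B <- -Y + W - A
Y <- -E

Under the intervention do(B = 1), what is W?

7

do(B=1) replaces the equation B <- -Y + W - A with the constant B = 1.
No directed path runs from B to W, so W keeps its natural value.
W = 8 if E >= 0 else 7  [with E=-1]  = 7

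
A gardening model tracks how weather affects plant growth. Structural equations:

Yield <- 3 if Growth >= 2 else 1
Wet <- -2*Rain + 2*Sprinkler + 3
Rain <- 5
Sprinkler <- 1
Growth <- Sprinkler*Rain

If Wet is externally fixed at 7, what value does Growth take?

The intervention breaks the incoming arrows to Wet: Wet <- -2*Rain + 2*Sprinkler + 3 no longer applies, and Wet = 7.
Growth is not downstream of the intervention, so its value is determined by the original equations.
Growth = Sprinkler*Rain  [with Sprinkler=1, Rain=5]  = 5

5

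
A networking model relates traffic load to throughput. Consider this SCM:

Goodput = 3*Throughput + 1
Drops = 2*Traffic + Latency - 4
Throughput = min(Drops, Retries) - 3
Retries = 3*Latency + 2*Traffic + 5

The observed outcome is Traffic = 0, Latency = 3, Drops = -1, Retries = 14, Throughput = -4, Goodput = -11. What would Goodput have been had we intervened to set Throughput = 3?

10

The intervention breaks the incoming arrows to Throughput: Throughput = min(Drops, Retries) - 3 no longer applies, and Throughput = 3.
Goodput = 3*Throughput + 1  [with Throughput=3]  = 10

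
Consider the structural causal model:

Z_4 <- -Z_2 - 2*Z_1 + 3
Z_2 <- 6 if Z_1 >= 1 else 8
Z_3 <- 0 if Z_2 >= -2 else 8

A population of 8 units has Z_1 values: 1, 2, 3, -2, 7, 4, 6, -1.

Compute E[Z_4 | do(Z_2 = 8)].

-10

Under do(Z_2=8), Z_2's equation is replaced by Z_2=8 for every unit. Per-unit Z_4: -7, -9, -11, -1, -19, -13, -17, -3. Mean = -10.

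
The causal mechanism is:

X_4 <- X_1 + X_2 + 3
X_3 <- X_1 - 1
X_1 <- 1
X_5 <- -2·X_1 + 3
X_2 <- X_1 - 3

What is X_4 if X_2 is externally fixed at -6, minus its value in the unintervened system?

-4

Under do(X_2=-6), the mechanism X_2 <- X_1 - 3 is discarded; X_2 is fixed at -6.
X_4 = X_1 + X_2 + 3  [with X_1=1, X_2=-6]  = -2
Without intervention: X_2 = X_1 - 3  [with X_1=1]  = -2; X_4 = X_1 + X_2 + 3  [with X_1=1, X_2=-2]  = 2.
Change = -2 − 2 = -4.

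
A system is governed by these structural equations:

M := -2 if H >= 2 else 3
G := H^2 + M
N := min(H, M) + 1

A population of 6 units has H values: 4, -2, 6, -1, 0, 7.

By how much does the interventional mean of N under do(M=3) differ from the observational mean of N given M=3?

2

The intervention sets M=3 in all 6 units regardless of H. Recomputing N per unit gives 4, -1, 4, 0, 1, 4; average 2.
Conditioning on M=3 selects the 3 unit(s) with H ∈ {-2, -1, 0}. Their N values: -1, 0, 1. Mean = 0.
Difference = 2 − 0 = 2.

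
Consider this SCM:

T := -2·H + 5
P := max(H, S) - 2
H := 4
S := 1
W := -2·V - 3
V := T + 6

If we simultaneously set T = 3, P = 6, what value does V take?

9

The joint intervention fixes T = 3, P = 6, removing each variable's own equation.
V = T + 6  [with T=3]  = 9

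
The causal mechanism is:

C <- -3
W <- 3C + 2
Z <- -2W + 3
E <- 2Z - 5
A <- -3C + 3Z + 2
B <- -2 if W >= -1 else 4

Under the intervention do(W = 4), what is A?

-4

do(W=4) replaces the equation W <- 3C + 2 with the constant W = 4.
Z = -2W + 3  [with W=4]  = -5
A = -3C + 3Z + 2  [with C=-3, Z=-5]  = -4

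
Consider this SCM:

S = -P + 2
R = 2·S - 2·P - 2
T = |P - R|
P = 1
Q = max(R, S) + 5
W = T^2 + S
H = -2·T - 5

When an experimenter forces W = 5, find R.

-2

Intervening sets W = 5 and removes its equation (W = T^2 + S).
R is not downstream of the intervention, so its value is determined by the original equations.
S = -P + 2  [with P=1]  = 1
R = 2·S - 2·P - 2  [with S=1, P=1]  = -2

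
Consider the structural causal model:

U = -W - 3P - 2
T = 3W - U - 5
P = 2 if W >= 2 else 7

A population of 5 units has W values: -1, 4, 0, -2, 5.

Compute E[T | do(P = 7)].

The intervention sets P=7 in all 5 units regardless of W. Recomputing T per unit gives 14, 34, 18, 10, 38; average 22.8.

22.8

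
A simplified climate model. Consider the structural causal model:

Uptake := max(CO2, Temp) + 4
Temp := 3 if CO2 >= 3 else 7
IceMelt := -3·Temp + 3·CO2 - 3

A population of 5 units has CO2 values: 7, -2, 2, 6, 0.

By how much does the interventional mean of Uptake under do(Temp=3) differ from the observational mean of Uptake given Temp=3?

-2.1

Every unit gets Temp=3 under the intervention. Uptake values become 11, 7, 7, 10, 7; E[Uptake|do(Temp=3)] = 8.4.
Observing Temp=3 restricts to units where Temp's equation naturally yields 3: CO2 ∈ {7, 6}. In that subpopulation Uptake = 11, 10, mean 10.5.
Difference = 8.4 − 10.5 = -2.1.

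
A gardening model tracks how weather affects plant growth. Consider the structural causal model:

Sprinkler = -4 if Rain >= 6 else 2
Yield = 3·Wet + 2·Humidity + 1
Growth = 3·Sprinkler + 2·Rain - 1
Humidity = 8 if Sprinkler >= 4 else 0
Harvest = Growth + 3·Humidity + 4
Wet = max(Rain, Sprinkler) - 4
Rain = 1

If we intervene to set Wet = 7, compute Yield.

The intervention breaks the incoming arrows to Wet: Wet = max(Rain, Sprinkler) - 4 no longer applies, and Wet = 7.
Sprinkler = -4 if Rain >= 6 else 2  [with Rain=1]  = 2
Humidity = 8 if Sprinkler >= 4 else 0  [with Sprinkler=2]  = 0
Yield = 3·Wet + 2·Humidity + 1  [with Wet=7, Humidity=0]  = 22

22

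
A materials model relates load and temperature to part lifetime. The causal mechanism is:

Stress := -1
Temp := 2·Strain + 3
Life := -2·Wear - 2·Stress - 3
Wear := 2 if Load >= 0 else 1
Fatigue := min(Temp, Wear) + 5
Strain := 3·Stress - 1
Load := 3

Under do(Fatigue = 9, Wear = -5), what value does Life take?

Setting Fatigue = 9, Wear = -5 by intervention discards those variables' equations.
Life = -2·Wear - 2·Stress - 3  [with Wear=-5, Stress=-1]  = 9

9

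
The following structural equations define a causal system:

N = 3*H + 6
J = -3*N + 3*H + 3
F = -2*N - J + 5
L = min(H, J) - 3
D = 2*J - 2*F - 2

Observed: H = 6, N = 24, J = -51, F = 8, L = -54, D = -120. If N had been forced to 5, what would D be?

Under do(N=5), the mechanism N = 3*H + 6 is discarded; N is fixed at 5.
J = -3*N + 3*H + 3  [with N=5, H=6]  = 6
F = -2*N - J + 5  [with N=5, J=6]  = -11
D = 2*J - 2*F - 2  [with J=6, F=-11]  = 32

32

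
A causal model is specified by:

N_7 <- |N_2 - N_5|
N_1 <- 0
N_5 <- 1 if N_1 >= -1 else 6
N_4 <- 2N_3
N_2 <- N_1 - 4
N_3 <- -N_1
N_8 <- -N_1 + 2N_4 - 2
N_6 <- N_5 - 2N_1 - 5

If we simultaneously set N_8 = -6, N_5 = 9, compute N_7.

13

Under do(N_8 = -6, N_5 = 9), each intervened variable's structural equation is replaced by its fixed value.
N_2 = N_1 - 4  [with N_1=0]  = -4
N_7 = |N_2 - N_5|  [with N_2=-4, N_5=9]  = 13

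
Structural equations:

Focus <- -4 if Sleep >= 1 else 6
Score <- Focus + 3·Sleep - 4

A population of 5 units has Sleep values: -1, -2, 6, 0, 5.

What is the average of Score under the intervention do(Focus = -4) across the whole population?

-3.2

Every unit gets Focus=-4 under the intervention. Score values become -11, -14, 10, -8, 7; E[Score|do(Focus=-4)] = -3.2.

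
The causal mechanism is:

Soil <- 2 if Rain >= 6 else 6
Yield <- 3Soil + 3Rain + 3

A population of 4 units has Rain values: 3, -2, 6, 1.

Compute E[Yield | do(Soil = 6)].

27

Under do(Soil=6), Soil's equation is replaced by Soil=6 for every unit. Per-unit Yield: 30, 15, 39, 24. Mean = 27.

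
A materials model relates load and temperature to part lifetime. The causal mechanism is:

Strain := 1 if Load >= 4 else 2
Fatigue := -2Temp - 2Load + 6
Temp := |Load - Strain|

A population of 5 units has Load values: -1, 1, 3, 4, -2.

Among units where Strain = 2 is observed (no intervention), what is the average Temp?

2.25

E[Temp|Strain=2] averages over only the 4 units with Strain=2 (Load = -1, 1, 3, -2): Temp = 3, 1, 1, 4, mean 2.25.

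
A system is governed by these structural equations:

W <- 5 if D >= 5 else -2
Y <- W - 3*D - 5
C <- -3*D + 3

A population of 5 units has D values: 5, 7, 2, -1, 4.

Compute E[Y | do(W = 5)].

Under do(W=5), W's equation is replaced by W=5 for every unit. Per-unit Y: -15, -21, -6, 3, -12. Mean = -10.2.

-10.2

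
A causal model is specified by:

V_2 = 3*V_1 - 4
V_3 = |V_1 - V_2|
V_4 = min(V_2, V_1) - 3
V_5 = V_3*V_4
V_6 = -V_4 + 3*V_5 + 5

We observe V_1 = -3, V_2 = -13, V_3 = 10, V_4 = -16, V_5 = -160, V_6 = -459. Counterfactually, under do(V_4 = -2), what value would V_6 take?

-53

Under do(V_4=-2), the mechanism V_4 = min(V_2, V_1) - 3 is discarded; V_4 is fixed at -2.
V_2 = 3*V_1 - 4  [with V_1=-3]  = -13
V_3 = |V_1 - V_2|  [with V_1=-3, V_2=-13]  = 10
V_5 = V_3*V_4  [with V_3=10, V_4=-2]  = -20
V_6 = -V_4 + 3*V_5 + 5  [with V_4=-2, V_5=-20]  = -53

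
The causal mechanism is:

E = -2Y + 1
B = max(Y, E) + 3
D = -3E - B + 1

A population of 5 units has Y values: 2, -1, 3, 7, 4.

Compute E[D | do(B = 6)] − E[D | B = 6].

do(B=6) breaks B's dependence on Y. With B=6 fixed, D across the units is 4, -14, 10, 34, 16, mean 10.
Observing B=6 restricts to units where B's equation naturally yields 6: Y ∈ {-1, 3}. In that subpopulation D = -14, 10, mean -2.
Difference = 10 − (-2) = 12.

12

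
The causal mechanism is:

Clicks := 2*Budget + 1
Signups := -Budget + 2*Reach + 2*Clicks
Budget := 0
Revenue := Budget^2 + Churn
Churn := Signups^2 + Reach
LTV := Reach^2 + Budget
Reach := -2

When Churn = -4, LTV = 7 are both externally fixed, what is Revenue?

Under do(Churn = -4, LTV = 7), each intervened variable's structural equation is replaced by its fixed value.
Revenue = Budget^2 + Churn  [with Budget=0, Churn=-4]  = -4

-4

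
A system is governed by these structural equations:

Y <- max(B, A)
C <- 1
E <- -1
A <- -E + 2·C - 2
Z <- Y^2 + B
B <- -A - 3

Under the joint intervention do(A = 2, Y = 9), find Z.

76

Setting A = 2, Y = 9 by intervention discards those variables' equations.
B = -A - 3  [with A=2]  = -5
Z = Y^2 + B  [with Y=9, B=-5]  = 76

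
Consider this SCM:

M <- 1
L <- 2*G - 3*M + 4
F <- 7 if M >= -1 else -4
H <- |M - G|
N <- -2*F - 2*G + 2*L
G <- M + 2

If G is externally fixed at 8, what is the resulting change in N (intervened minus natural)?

The intervention breaks the incoming arrows to G: G <- M + 2 no longer applies, and G = 8.
F = 7 if M >= -1 else -4  [with M=1]  = 7
L = 2*G - 3*M + 4  [with G=8, M=1]  = 17
N = -2*F - 2*G + 2*L  [with F=7, G=8, L=17]  = 4
Without intervention: F = 7 if M >= -1 else -4  [with M=1]  = 7; G = M + 2  [with M=1]  = 3; L = 2*G - 3*M + 4  [with G=3, M=1]  = 7; N = -2*F - 2*G + 2*L  [with F=7, G=3, L=7]  = -6.
Change = 4 − (-6) = 10.

10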